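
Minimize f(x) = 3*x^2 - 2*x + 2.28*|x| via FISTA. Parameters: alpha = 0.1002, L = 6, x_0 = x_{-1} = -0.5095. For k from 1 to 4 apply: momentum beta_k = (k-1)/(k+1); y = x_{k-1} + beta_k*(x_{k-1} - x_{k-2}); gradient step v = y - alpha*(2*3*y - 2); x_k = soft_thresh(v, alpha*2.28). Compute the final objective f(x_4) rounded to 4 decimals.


FISTA on f(x) = 3*x^2 - 2*x + 2.28*|x|
L = 6, alpha = 0.1002
Iteration 1: beta = 0.0, y = -0.5095 + 0.0*(-0.5095 + 0.5095) = -0.5095
  grad(y) = -5.057, v = y - alpha*grad = -0.0028
  prox(v) = soft_thresh(-0.0028, 0.2285) = 0.0
Iteration 2: beta = 0.3333, y = 0.0 + 0.3333*(0.0 + 0.5095) = 0.1698
  grad(y) = -0.981, v = y - alpha*grad = 0.2681
  prox(v) = soft_thresh(0.2681, 0.2285) = 0.0397
Iteration 3: beta = 0.5, y = 0.0397 + 0.5*(0.0397 - 0.0) = 0.0595
  grad(y) = -1.6429, v = y - alpha*grad = 0.2241
  prox(v) = soft_thresh(0.2241, 0.2285) = 0.0
Iteration 4: beta = 0.6, y = 0.0 + 0.6*(0.0 - 0.0397) = -0.0238
  grad(y) = -2.1428, v = y - alpha*grad = 0.1909
  prox(v) = soft_thresh(0.1909, 0.2285) = 0.0
f(x_4) = 3*0.0^2 - 2*0.0 + 2.28*|0.0| = 0.0


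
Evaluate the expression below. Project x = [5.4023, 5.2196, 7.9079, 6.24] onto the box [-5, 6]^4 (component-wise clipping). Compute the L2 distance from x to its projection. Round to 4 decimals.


Project each component onto [-5, 6].
clip(5.4023) = 5.4023, clip(5.2196) = 5.2196, clip(7.9079) = 6.0, clip(6.24) = 6.0
Projection = [5.4023, 5.2196, 6.0, 6.0]
Squared diffs: [0.0, 0.0, 3.6401, 0.0576]
Distance = sqrt(3.6977) = 1.9229


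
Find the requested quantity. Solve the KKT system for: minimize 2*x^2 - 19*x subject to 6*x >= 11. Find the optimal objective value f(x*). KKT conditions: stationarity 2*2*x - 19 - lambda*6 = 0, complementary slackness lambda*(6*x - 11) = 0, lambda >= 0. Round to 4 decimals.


Step 1: Try lambda = 0 (constraint inactive).
Stationarity: 2*2*x - 19 = 0
x* = 19/(2*2) = 4.75
Check constraint: 6*4.75 = 28.5 >= 11 -- satisfied.
Step 2: Compute optimal value.
f(x*) = 2*4.75^2 - 19*4.75 = -45.125


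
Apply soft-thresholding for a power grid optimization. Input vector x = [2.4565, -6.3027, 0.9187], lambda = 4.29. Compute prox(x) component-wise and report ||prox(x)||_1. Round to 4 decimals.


Soft-thresholding with lambda = 4.29:
prox(2.4565) = sign(2.4565)*max(|2.4565| - 4.29, 0) = 0.0
prox(-6.3027) = sign(-6.3027)*max(|-6.3027| - 4.29, 0) = -2.0127
prox(0.9187) = sign(0.9187)*max(|0.9187| - 4.29, 0) = 0.0
prox(x) = [0.0, -2.0127, 0.0]
||prox(x)||_1 = 0.0 + 2.0127 + 0.0 = 2.0127


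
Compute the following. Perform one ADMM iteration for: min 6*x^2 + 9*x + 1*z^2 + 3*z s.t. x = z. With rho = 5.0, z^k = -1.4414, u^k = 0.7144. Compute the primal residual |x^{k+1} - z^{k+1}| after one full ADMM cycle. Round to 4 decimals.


ADMM iteration with rho = 5.0, z^k = -1.4414, u^k = 0.7144
Step 1: x-update.
Minimize 6*x^2 + 9*x + (5.0/2)*(x + 1.4414 + 0.7144)^2
FOC: (2*6 + 5.0)*x = -9 + 5.0*(-1.4414 - 0.7144)
x^{k+1} = -1.1635
Step 2: z-update.
Minimize 1*z^2 + 3*z + (5.0/2)*(-1.1635 - z + 0.7144)^2
FOC: (2*1 + 5.0)*z = -3 + 5.0*(-1.1635 + 0.7144)
z^{k+1} = -0.7493
Step 3: u-update.
u^{k+1} = 0.7144 - 1.1635 + 0.7493 = 0.3003
Step 4: Primal residual = |-1.1635 + 0.7493| = 0.4141


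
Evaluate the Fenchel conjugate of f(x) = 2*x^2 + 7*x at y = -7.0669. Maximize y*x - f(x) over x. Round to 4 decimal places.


f*(y) = sup_x {y*x - a*x^2 - b*x} = sup_x {(y-b)*x - a*x^2}
FOC: (y - b) - 2a*x = 0 => x* = (y - b)/(2a)
x* = (-7.0669 - 7)/(2*2) = -3.5167
f*(-7.0669) = (y-b)^2/(4a) = (-7.0669 - 7)^2/(4*2)
= 197.8777/8 = 24.7347


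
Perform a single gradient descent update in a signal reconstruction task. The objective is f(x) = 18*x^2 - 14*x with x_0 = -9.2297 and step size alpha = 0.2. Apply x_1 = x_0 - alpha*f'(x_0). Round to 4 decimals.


We compute the gradient at x_0 and apply the update.
f'(x) = 36*x - 14
f'(-9.2297) = 36*-9.2297 - 14 = -346.2692
x_1 = -9.2297 - 0.2*-346.2692 = 60.0241


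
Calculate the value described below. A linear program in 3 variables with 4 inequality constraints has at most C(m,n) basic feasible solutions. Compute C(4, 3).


Each vertex corresponds to some choice of n active constraints out of m, so the number of vertices is at most C(m, n) = m! / (n!(m-n)!).
m = 4, n = 3
Numerator: 4 * 3 * 2
Denominator: 3! = 6
C(4, 3) = 4


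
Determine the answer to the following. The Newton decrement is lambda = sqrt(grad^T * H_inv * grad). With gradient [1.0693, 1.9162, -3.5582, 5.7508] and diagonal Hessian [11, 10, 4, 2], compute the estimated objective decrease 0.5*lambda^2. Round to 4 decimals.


Step 1: H is diagonal, so H^(-1) * g = [0.0972, 0.1916, -0.8896, 2.8754].
Step 2: g^T H^(-1) g = sum_i g_i^2 / H_ii
  = (1.0693)^2/11 + (1.9162)^2/10 + (-3.5582)^2/4 + (5.7508)^2/2
  = 0.1039 + 0.3672 + 3.1652 + 16.5359 = 20.1722
Step 3: Objective decrease = 0.5 * g^T H^(-1) g = 10.0861


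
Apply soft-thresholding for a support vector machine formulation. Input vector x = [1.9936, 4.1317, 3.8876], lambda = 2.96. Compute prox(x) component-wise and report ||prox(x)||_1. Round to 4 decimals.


Soft-thresholding with lambda = 2.96:
prox(1.9936) = sign(1.9936)*max(|1.9936| - 2.96, 0) = 0.0
prox(4.1317) = sign(4.1317)*max(|4.1317| - 2.96, 0) = 1.1717
prox(3.8876) = sign(3.8876)*max(|3.8876| - 2.96, 0) = 0.9276
prox(x) = [0.0, 1.1717, 0.9276]
||prox(x)||_1 = 0.0 + 1.1717 + 0.9276 = 2.0993


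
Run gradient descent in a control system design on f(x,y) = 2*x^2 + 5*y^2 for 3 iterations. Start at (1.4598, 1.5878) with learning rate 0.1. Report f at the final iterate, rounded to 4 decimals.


Gradient descent on f(x,y) = 2*x^2 + 5*y^2.
Starting point: (1.4598, 1.5878), alpha = 0.1
Step 1: grad_x = 2*2*1.4598 = 5.8392, grad_y = 2*5*1.5878 = 15.878
  x_1 = 1.4598 - 0.1*5.8392 = 0.8759
  y_1 = 1.5878 - 0.1*15.878 = 0.0
Step 2: grad_x = 2*2*0.8759 = 3.5035, grad_y = 2*5*0.0 = 0.0
  x_2 = 0.8759 - 0.1*3.5035 = 0.5255
  y_2 = 0.0 - 0.1*0.0 = 0.0
Step 3: grad_x = 2*2*0.5255 = 2.1021, grad_y = 2*5*0.0 = 0.0
  x_3 = 0.5255 - 0.1*2.1021 = 0.3153
  y_3 = 0.0 - 0.1*0.0 = 0.0
f(0.3153, 0.0) = 2*0.3153^2 + 5*0.0^2 = 0.1988


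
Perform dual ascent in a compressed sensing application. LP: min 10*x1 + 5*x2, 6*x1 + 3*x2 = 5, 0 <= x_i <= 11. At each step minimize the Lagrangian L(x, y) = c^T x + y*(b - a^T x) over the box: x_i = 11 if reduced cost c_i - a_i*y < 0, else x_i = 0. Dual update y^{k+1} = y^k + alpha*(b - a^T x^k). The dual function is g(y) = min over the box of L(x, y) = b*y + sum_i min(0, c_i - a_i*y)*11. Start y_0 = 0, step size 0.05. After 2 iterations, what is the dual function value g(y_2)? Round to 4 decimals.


Dual ascent for LP: min 10*x1 + 5*x2, 6*x1 + 3*x2 = 5, 0 <= x_i <= 11
Step 1: y^k = 0.0, reduced costs: (10.0, 5.0)
  x^k = (0.0, 0.0), subgradient = b - a^T x = 5.0
  y^{k+1} = 0.0 + 0.05*5.0 = 0.25
Step 2: y^k = 0.25, reduced costs: (8.5, 4.25)
  x^k = (0.0, 0.0), subgradient = b - a^T x = 5.0
  y^{k+1} = 0.25 + 0.05*5.0 = 0.5
Dual objective at y_2 = 0.5: reduced costs (7.0, 3.5), box minimizer x = (0.0, 0.0)
g(y_2) = b*y + (c1 - a1*y)*x1 + (c2 - a2*y)*x2 = 5*0.5 + 7.0*0.0 + 3.5*0.0 = 2.5 + 0.0 + 0.0 = 2.5


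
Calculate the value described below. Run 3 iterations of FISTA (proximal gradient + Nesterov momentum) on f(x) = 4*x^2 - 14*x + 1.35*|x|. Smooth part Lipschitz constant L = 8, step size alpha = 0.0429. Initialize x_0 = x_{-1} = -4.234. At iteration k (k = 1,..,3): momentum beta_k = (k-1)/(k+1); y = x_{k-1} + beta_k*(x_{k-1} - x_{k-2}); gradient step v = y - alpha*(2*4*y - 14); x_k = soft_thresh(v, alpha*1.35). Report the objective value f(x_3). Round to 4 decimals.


FISTA on f(x) = 4*x^2 - 14*x + 1.35*|x|
L = 8, alpha = 0.0429
Iteration 1: beta = 0.0, y = -4.234 + 0.0*(-4.234 + 4.234) = -4.234
  grad(y) = -47.872, v = y - alpha*grad = -2.1803
  prox(v) = soft_thresh(-2.1803, 0.0579) = -2.1224
Iteration 2: beta = 0.3333, y = -2.1224 + 0.3333*(-2.1224 + 4.234) = -1.4185
  grad(y) = -25.348, v = y - alpha*grad = -0.3311
  prox(v) = soft_thresh(-0.3311, 0.0579) = -0.2732
Iteration 3: beta = 0.5, y = -0.2732 + 0.5*(-0.2732 + 2.1224) = 0.6515
  grad(y) = -8.7884, v = y - alpha*grad = 1.0285
  prox(v) = soft_thresh(1.0285, 0.0579) = 0.9706
f(x_3) = 4*0.9706^2 - 14*0.9706 + 1.35*|0.9706| = -8.5096


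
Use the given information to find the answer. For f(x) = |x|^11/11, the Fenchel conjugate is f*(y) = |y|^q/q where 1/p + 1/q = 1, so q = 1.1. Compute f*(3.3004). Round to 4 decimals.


The conjugate exponent q satisfies 1/p + 1/q = 1.
p = 11, so q = 11/(11 - 1) = 1.1
|y|^q = 3.3004^1.1 = 3.719
f*(3.3004) = 3.719 / 1.1 = 3.3809


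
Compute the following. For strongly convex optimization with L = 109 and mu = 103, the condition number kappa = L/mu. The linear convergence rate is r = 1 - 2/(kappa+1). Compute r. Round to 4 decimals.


Step 1: Compute the condition number.
kappa = L/mu = 109/103 = 1.0583
Step 2: Compute the convergence rate.
r = 1 - 2/(kappa + 1) = 1 - 2*mu/(L + mu) = (L - mu)/(L + mu) = 6/212 = 0.0283


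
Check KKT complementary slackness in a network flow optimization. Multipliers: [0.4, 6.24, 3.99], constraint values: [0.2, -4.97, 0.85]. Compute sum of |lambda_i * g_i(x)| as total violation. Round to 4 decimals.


KKT complementary slackness check:
lambda_1 * g_1 = 0.4 * 0.2 = 0.08
lambda_2 * g_2 = 6.24 * -4.97 = -31.0128
lambda_3 * g_3 = 3.99 * 0.85 = 3.3915
Total violation = 0.08 + 31.0128 + 3.3915 = 34.4843


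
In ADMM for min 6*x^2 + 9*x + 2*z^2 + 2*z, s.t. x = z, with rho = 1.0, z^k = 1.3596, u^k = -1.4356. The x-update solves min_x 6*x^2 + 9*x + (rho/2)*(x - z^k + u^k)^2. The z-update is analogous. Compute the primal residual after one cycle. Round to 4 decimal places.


ADMM iteration with rho = 1.0, z^k = 1.3596, u^k = -1.4356
Step 1: x-update.
Minimize 6*x^2 + 9*x + (1.0/2)*(x - 1.3596 - 1.4356)^2
FOC: (2*6 + 1.0)*x = -9 + 1.0*(1.3596 + 1.4356)
x^{k+1} = -0.4773
Step 2: z-update.
Minimize 2*z^2 + 2*z + (1.0/2)*(-0.4773 - z - 1.4356)^2
FOC: (2*2 + 1.0)*z = -2 + 1.0*(-0.4773 - 1.4356)
z^{k+1} = -0.7826
Step 3: u-update.
u^{k+1} = -1.4356 - 0.4773 + 0.7826 = -1.1303
Step 4: Primal residual = |-0.4773 + 0.7826| = 0.3053


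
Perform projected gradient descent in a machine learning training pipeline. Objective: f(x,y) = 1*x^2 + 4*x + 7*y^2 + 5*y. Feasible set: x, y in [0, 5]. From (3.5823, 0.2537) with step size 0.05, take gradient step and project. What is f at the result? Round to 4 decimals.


Step 1: Compute gradient at (3.5823, 0.2537).
grad_x = 2*1*3.5823 + 4 = 11.1646
grad_y = 2*7*0.2537 + 5 = 8.5518
Step 2: Gradient step.
x_raw = 3.5823 - 0.05*11.1646 = 3.0241
y_raw = 0.2537 - 0.05*8.5518 = -0.1739
Step 3: Project onto [0, 5].
x_proj = clip(3.0241) = 3.0241
y_proj = clip(-0.1739) = 0.0
Step 4: Evaluate f.
f(3.0241, 0.0) = 21.2413


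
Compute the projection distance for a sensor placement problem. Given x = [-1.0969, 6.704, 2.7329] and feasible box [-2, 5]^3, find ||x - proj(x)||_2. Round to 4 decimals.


Project each component onto [-2, 5].
clip(-1.0969) = -1.0969, clip(6.704) = 5.0, clip(2.7329) = 2.7329
Projection = [-1.0969, 5.0, 2.7329]
Squared diffs: [0.0, 2.9036, 0.0]
Distance = sqrt(2.9036) = 1.704


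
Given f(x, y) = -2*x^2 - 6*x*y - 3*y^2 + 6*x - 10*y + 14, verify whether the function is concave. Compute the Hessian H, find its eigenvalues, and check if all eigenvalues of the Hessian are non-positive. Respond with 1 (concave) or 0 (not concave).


The Hessian of f(x,y) = -2*x^2 - 6*x*y - 3*y^2 + 6*x - 10*y + 14 is:
H = [[-4, -6], [-6, -6]]
Trace = -4 - 6 = -10
Determinant = -4*-6 - (-6)^2 = -12
Discriminant = (-10)^2 - 4*-12 = 148.0
Eigenvalues: lambda_1 = -11.0828, lambda_2 = 1.0828
The function is not concave.

0


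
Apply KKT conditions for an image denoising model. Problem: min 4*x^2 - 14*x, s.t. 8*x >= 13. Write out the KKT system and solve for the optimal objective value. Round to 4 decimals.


Step 1: Try lambda = 0 (constraint inactive).
Stationarity: 2*4*x - 14 = 0
x* = 14/(2*4) = 1.75
Check constraint: 8*1.75 = 14.0 >= 13 -- satisfied.
Step 2: Compute optimal value.
f(x*) = 4*1.75^2 - 14*1.75 = -12.25


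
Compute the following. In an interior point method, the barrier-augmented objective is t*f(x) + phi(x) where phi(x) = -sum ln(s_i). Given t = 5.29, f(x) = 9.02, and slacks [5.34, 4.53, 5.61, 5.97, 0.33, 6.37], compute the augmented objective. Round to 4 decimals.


Step 1: Compute log-barrier.
ln values: [1.6752, 1.5107, 1.7246, 1.7867, -1.1087, 1.8516]
phi = -(1.6752 + 1.5107 + 1.7246 + 1.7867 - 1.1087 + 1.8516) = -7.4402
Step 2: Compute augmented objective.
t*f(x) = 5.29*9.02 = 47.7158
Total = 47.7158 - 7.4402 = 40.2756


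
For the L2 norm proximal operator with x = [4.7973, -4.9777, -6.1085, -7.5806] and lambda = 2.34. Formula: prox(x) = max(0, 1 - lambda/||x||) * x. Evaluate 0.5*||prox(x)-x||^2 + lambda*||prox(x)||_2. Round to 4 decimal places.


Step 1: Compute ||x||.
||x|| = 11.9403
Step 2: Compute scaling factor.
scale = max(0, 1 - 2.34/11.9403) = 0.804
Step 3: prox(x) = [3.8571, -4.0022, -4.9114, -6.095]
||prox(x)|| = 9.6003
Step 4: Proximal objective.
0.5*||prox-x||^2 = 2.7378
lambda*||prox|| = 22.4647
Total = 25.2025


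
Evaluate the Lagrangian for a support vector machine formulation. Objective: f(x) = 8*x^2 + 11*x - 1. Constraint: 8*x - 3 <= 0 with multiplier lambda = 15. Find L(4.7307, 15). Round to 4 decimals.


Step 1: Evaluate f(x).
f(4.7307) = 8*4.7307^2 + 11*4.7307 - 1 = 230.0739
Step 2: Evaluate g(x).
g(4.7307) = 8*4.7307 - 3 = 34.8456
Step 3: Compute Lagrangian.
L = 230.0739 + 15*34.8456 = 752.7579


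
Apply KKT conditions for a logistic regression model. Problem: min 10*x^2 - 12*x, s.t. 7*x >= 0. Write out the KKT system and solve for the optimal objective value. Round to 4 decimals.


Step 1: Try lambda = 0 (constraint inactive).
Stationarity: 2*10*x - 12 = 0
x* = 12/(2*10) = 0.6
Check constraint: 7*0.6 = 4.2 >= 0 -- satisfied.
Step 2: Compute optimal value.
f(x*) = 10*0.6^2 - 12*0.6 = -3.6


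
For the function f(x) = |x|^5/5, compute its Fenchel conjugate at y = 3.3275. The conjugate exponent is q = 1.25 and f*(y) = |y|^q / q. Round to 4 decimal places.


The conjugate exponent q satisfies 1/p + 1/q = 1.
p = 5, so q = 5/(5 - 1) = 1.25
|y|^q = 3.3275^1.25 = 4.4942
f*(3.3275) = 4.4942 / 1.25 = 3.5953


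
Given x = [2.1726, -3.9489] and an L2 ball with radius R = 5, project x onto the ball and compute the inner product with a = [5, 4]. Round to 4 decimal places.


Step 1: Compute ||x|| (intermediates to 6 decimals).
||x|| = sqrt(2.1726^2 + (-3.9489)^2) = 4.507106
Step 2: Project.
Since ||x|| <= R, proj = x (no scaling needed).
proj(x) = [2.1726, -3.9489]
Step 3: Dot product.
a^T * proj(x) = 5*2.1726 + 4*(-3.9489) = -4.9326


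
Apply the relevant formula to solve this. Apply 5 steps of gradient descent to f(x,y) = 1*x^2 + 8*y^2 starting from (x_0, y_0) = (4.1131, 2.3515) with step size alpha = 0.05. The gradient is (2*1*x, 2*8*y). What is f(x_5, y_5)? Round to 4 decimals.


Gradient descent on f(x,y) = 1*x^2 + 8*y^2.
Starting point: (4.1131, 2.3515), alpha = 0.05
Step 1: grad_x = 2*1*4.1131 = 8.2262, grad_y = 2*8*2.3515 = 37.624
  x_1 = 4.1131 - 0.05*8.2262 = 3.7018
  y_1 = 2.3515 - 0.05*37.624 = 0.4703
Step 2: grad_x = 2*1*3.7018 = 7.4036, grad_y = 2*8*0.4703 = 7.5248
  x_2 = 3.7018 - 0.05*7.4036 = 3.3316
  y_2 = 0.4703 - 0.05*7.5248 = 0.0941
Step 3: grad_x = 2*1*3.3316 = 6.6632, grad_y = 2*8*0.0941 = 1.505
  x_3 = 3.3316 - 0.05*6.6632 = 2.9984
  y_3 = 0.0941 - 0.05*1.505 = 0.0188
Step 4: grad_x = 2*1*2.9984 = 5.9969, grad_y = 2*8*0.0188 = 0.301
  x_4 = 2.9984 - 0.05*5.9969 = 2.6986
  y_4 = 0.0188 - 0.05*0.301 = 0.0038
Step 5: grad_x = 2*1*2.6986 = 5.3972, grad_y = 2*8*0.0038 = 0.0602
  x_5 = 2.6986 - 0.05*5.3972 = 2.4287
  y_5 = 0.0038 - 0.05*0.0602 = 0.0008
f(2.4287, 0.0008) = 1*2.4287^2 + 8*0.0008^2 = 5.8988


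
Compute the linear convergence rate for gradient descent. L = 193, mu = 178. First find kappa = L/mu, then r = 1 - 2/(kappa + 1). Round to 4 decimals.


Step 1: Compute the condition number.
kappa = L/mu = 193/178 = 1.0843
Step 2: Compute the convergence rate.
r = 1 - 2/(kappa + 1) = 1 - 2*mu/(L + mu) = (L - mu)/(L + mu) = 15/371 = 0.0404


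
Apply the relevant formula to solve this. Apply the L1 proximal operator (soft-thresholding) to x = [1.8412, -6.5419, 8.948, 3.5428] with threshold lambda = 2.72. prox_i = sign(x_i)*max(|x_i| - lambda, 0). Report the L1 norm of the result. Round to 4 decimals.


Soft-thresholding with lambda = 2.72:
prox(1.8412) = sign(1.8412)*max(|1.8412| - 2.72, 0) = 0.0
prox(-6.5419) = sign(-6.5419)*max(|-6.5419| - 2.72, 0) = -3.8219
prox(8.948) = sign(8.948)*max(|8.948| - 2.72, 0) = 6.228
prox(3.5428) = sign(3.5428)*max(|3.5428| - 2.72, 0) = 0.8228
prox(x) = [0.0, -3.8219, 6.228, 0.8228]
||prox(x)||_1 = 0.0 + 3.8219 + 6.228 + 0.8228 = 10.8727


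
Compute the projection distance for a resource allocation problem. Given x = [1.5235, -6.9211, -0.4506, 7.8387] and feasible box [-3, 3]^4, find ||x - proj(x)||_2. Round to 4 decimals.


Project each component onto [-3, 3].
clip(1.5235) = 1.5235, clip(-6.9211) = -3.0, clip(-0.4506) = -0.4506, clip(7.8387) = 3.0
Projection = [1.5235, -3.0, -0.4506, 3.0]
Squared diffs: [0.0, 15.375, 0.0, 23.413]
Distance = sqrt(38.788) = 6.228


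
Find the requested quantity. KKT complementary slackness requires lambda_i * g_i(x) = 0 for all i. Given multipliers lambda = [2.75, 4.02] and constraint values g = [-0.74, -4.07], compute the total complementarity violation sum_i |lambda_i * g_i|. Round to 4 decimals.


KKT complementary slackness check:
lambda_1 * g_1 = 2.75 * -0.74 = -2.035
lambda_2 * g_2 = 4.02 * -4.07 = -16.3614
Total violation = 2.035 + 16.3614 = 18.3964


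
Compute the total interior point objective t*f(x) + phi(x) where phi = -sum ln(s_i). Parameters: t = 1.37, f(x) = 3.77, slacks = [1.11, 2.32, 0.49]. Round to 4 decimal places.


Step 1: Compute log-barrier.
ln values: [0.1044, 0.8416, -0.7133]
phi = -(0.1044 + 0.8416 - 0.7133) = -0.2326
Step 2: Compute augmented objective.
t*f(x) = 1.37*3.77 = 5.1649
Total = 5.1649 - 0.2326 = 4.9323


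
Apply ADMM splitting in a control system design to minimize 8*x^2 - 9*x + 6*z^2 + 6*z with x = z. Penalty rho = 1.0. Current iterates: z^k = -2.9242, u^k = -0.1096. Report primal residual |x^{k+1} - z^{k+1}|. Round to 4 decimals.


ADMM iteration with rho = 1.0, z^k = -2.9242, u^k = -0.1096
Step 1: x-update.
Minimize 8*x^2 - 9*x + (1.0/2)*(x + 2.9242 - 0.1096)^2
FOC: (2*8 + 1.0)*x = 9 + 1.0*(-2.9242 + 0.1096)
x^{k+1} = 0.3638
Step 2: z-update.
Minimize 6*z^2 + 6*z + (1.0/2)*(0.3638 - z - 0.1096)^2
FOC: (2*6 + 1.0)*z = -6 + 1.0*(0.3638 - 0.1096)
z^{k+1} = -0.442
Step 3: u-update.
u^{k+1} = -0.1096 + 0.3638 + 0.442 = 0.6962
Step 4: Primal residual = |0.3638 + 0.442| = 0.8058


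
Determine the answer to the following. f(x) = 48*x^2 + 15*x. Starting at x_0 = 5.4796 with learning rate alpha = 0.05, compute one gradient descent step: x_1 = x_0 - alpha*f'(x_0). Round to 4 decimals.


We compute the gradient at x_0 and apply the update.
f'(x) = 96*x + 15
f'(5.4796) = 96*5.4796 + 15 = 541.0416
x_1 = 5.4796 - 0.05*541.0416 = -21.5725


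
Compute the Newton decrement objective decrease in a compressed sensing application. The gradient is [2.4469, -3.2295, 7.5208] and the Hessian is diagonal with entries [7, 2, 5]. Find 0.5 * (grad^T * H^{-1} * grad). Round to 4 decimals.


Step 1: H is diagonal, so H^(-1) * g = [0.3496, -1.6148, 1.5042].
Step 2: g^T H^(-1) g = sum_i g_i^2 / H_ii
  = (2.4469)^2/7 + (-3.2295)^2/2 + (7.5208)^2/5
  = 0.8553 + 5.2148 + 11.3125 = 17.3827
Step 3: Objective decrease = 0.5 * g^T H^(-1) g = 8.6913


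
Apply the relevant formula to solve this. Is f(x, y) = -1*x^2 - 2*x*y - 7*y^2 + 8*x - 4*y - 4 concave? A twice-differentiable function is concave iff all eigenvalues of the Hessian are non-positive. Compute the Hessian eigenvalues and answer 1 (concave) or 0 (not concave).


The Hessian of f(x,y) = -1*x^2 - 2*x*y - 7*y^2 + 8*x - 4*y - 4 is:
H = [[-2, -2], [-2, -14]]
Trace = -2 - 14 = -16
Determinant = -2*-14 - (-2)^2 = 24
Discriminant = (-16)^2 - 4*24 = 160.0
Eigenvalues: lambda_1 = -14.3246, lambda_2 = -1.6754
The function is concave.

1


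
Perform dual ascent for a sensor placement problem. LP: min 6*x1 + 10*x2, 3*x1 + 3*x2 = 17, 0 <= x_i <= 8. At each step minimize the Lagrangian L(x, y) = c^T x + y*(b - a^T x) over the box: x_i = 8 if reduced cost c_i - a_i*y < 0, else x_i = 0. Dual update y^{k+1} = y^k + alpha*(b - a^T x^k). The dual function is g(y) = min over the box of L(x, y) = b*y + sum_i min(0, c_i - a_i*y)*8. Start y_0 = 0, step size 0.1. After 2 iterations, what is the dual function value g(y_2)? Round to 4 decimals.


Dual ascent for LP: min 6*x1 + 10*x2, 3*x1 + 3*x2 = 17, 0 <= x_i <= 8
Step 1: y^k = 0.0, reduced costs: (6.0, 10.0)
  x^k = (0.0, 0.0), subgradient = b - a^T x = 17.0
  y^{k+1} = 0.0 + 0.1*17.0 = 1.7
Step 2: y^k = 1.7, reduced costs: (0.9, 4.9)
  x^k = (0.0, 0.0), subgradient = b - a^T x = 17.0
  y^{k+1} = 1.7 + 0.1*17.0 = 3.4
Dual objective at y_2 = 3.4: reduced costs (-4.2, -0.2), box minimizer x = (8.0, 8.0)
g(y_2) = b*y + (c1 - a1*y)*x1 + (c2 - a2*y)*x2 = 17*3.4 + (-4.2)*8.0 + (-0.2)*8.0 = 57.8 - 33.6 - 1.6 = 22.6


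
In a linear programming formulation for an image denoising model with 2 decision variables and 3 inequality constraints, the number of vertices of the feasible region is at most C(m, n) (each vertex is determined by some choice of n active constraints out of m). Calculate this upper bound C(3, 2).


Each vertex corresponds to some choice of n active constraints out of m, so the number of vertices is at most C(m, n) = m! / (n!(m-n)!).
m = 3, n = 2
Numerator: 3 * 2
Denominator: 2! = 2
C(3, 2) = 3


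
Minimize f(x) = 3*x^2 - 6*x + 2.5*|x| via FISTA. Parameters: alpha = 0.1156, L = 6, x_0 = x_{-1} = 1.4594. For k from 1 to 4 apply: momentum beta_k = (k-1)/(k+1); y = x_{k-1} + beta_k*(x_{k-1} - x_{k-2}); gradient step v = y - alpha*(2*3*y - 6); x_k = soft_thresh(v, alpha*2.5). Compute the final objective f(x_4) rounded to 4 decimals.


FISTA on f(x) = 3*x^2 - 6*x + 2.5*|x|
L = 6, alpha = 0.1156
Iteration 1: beta = 0.0, y = 1.4594 + 0.0*(1.4594 - 1.4594) = 1.4594
  grad(y) = 2.7564, v = y - alpha*grad = 1.1408
  prox(v) = soft_thresh(1.1408, 0.289) = 0.8518
Iteration 2: beta = 0.3333, y = 0.8518 + 0.3333*(0.8518 - 1.4594) = 0.6492
  grad(y) = -2.1047, v = y - alpha*grad = 0.8925
  prox(v) = soft_thresh(0.8925, 0.289) = 0.6035
Iteration 3: beta = 0.5, y = 0.6035 + 0.5*(0.6035 - 0.8518) = 0.4794
  grad(y) = -3.1236, v = y - alpha*grad = 0.8405
  prox(v) = soft_thresh(0.8405, 0.289) = 0.5515
Iteration 4: beta = 0.6, y = 0.5515 + 0.6*(0.5515 - 0.6035) = 0.5203
  grad(y) = -2.8784, v = y - alpha*grad = 0.853
  prox(v) = soft_thresh(0.853, 0.289) = 0.564
f(x_4) = 3*0.564^2 - 6*0.564 + 2.5*|0.564| = -1.0197


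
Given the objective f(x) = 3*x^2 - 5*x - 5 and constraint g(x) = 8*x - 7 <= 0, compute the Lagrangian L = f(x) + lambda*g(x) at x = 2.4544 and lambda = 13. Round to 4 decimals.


Step 1: Evaluate f(x).
f(2.4544) = 3*2.4544^2 - 5*2.4544 - 5 = 0.8002
Step 2: Evaluate g(x).
g(2.4544) = 8*2.4544 - 7 = 12.6352
Step 3: Compute Lagrangian.
L = 0.8002 + 13*12.6352 = 165.0578


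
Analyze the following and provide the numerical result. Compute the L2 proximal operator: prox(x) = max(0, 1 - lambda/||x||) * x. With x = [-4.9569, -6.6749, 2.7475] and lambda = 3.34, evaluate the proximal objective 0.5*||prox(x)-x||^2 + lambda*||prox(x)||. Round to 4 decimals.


Step 1: Compute ||x||.
||x|| = 8.7564
Step 2: Compute scaling factor.
scale = max(0, 1 - 3.34/8.7564) = 0.6186
Step 3: prox(x) = [-3.0662, -4.1288, 1.6995]
||prox(x)|| = 5.4164
Step 4: Proximal objective.
0.5*||prox-x||^2 = 5.5778
lambda*||prox|| = 18.0908
Total = 23.6685


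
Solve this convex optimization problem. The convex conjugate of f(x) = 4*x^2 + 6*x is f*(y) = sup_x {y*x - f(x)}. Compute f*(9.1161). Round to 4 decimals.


f*(y) = sup_x {y*x - a*x^2 - b*x} = sup_x {(y-b)*x - a*x^2}
FOC: (y - b) - 2a*x = 0 => x* = (y - b)/(2a)
x* = (9.1161 - 6)/(2*4) = 0.3895
f*(9.1161) = (y-b)^2/(4a) = (9.1161 - 6)^2/(4*4)
= 9.7101/16 = 0.6069


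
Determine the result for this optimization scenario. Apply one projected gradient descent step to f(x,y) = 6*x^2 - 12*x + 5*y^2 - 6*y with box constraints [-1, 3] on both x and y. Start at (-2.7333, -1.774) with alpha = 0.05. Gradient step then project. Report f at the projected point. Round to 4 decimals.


Step 1: Compute gradient at (-2.7333, -1.774).
grad_x = 2*6*-2.7333 - 12 = -44.7996
grad_y = 2*5*-1.774 - 6 = -23.74
Step 2: Gradient step.
x_raw = -2.7333 - 0.05*-44.7996 = -0.4933
y_raw = -1.774 - 0.05*-23.74 = -0.587
Step 3: Project onto [-1, 3].
x_proj = clip(-0.4933) = -0.4933
y_proj = clip(-0.587) = -0.587
Step 4: Evaluate f.
f(-0.4933, -0.587) = 12.6249


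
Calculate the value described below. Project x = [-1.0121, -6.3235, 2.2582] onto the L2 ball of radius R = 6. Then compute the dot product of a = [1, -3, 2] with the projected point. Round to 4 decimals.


Step 1: Compute ||x|| (intermediates to 6 decimals).
||x|| = sqrt((-1.0121)^2 + (-6.3235)^2 + 2.2582^2) = 6.790469
Step 2: Project.
Since ||x|| > R, scale = R/||x|| = 6/6.790469 = 0.883591, proj(x) = scale * x
proj(x) = [-0.894282, -5.587388, 1.995325]
Step 3: Dot product.
a^T * proj(x) = 1*(-0.894282) - 3*(-5.587388) + 2*1.995325 = 19.8585


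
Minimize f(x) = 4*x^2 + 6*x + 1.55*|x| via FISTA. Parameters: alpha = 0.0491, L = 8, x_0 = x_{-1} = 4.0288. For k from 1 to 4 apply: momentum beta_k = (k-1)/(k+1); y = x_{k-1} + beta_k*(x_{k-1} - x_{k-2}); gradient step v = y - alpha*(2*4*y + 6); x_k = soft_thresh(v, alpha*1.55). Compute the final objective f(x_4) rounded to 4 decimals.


FISTA on f(x) = 4*x^2 + 6*x + 1.55*|x|
L = 8, alpha = 0.0491
Iteration 1: beta = 0.0, y = 4.0288 + 0.0*(4.0288 - 4.0288) = 4.0288
  grad(y) = 38.2304, v = y - alpha*grad = 2.1517
  prox(v) = soft_thresh(2.1517, 0.0761) = 2.0756
Iteration 2: beta = 0.3333, y = 2.0756 + 0.3333*(2.0756 - 4.0288) = 1.4245
  grad(y) = 17.3961, v = y - alpha*grad = 0.5704
  prox(v) = soft_thresh(0.5704, 0.0761) = 0.4943
Iteration 3: beta = 0.5, y = 0.4943 + 0.5*(0.4943 - 2.0756) = -0.2964
  grad(y) = 3.6288, v = y - alpha*grad = -0.4746
  prox(v) = soft_thresh(-0.4746, 0.0761) = -0.3985
Iteration 4: beta = 0.6, y = -0.3985 + 0.6*(-0.3985 - 0.4943) = -0.9341
  grad(y) = -1.4729, v = y - alpha*grad = -0.8618
  prox(v) = soft_thresh(-0.8618, 0.0761) = -0.7857
f(x_4) = 4*(-0.7857)^2 + 6*(-0.7857) + 1.55*|-0.7857| = -1.0271


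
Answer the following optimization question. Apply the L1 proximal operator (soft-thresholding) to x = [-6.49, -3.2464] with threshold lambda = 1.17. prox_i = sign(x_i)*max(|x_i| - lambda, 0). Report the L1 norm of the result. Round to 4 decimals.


Soft-thresholding with lambda = 1.17:
prox(-6.49) = sign(-6.49)*max(|-6.49| - 1.17, 0) = -5.32
prox(-3.2464) = sign(-3.2464)*max(|-3.2464| - 1.17, 0) = -2.0764
prox(x) = [-5.32, -2.0764]
||prox(x)||_1 = 5.32 + 2.0764 = 7.3964


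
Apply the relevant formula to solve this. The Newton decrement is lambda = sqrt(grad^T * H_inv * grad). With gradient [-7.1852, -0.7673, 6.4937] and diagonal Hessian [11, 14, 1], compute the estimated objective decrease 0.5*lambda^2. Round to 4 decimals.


Step 1: H is diagonal, so H^(-1) * g = [-0.6532, -0.0548, 6.4937].
Step 2: g^T H^(-1) g = sum_i g_i^2 / H_ii
  = (-7.1852)^2/11 + (-0.7673)^2/14 + (6.4937)^2/1
  = 4.6934 + 0.0421 + 42.1681 = 46.9036
Step 3: Objective decrease = 0.5 * g^T H^(-1) g = 23.4518


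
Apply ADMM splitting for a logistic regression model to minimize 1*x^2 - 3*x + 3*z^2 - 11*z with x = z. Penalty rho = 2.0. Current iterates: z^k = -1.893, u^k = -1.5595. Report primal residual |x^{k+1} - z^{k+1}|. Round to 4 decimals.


ADMM iteration with rho = 2.0, z^k = -1.893, u^k = -1.5595
Step 1: x-update.
Minimize 1*x^2 - 3*x + (2.0/2)*(x + 1.893 - 1.5595)^2
FOC: (2*1 + 2.0)*x = 3 + 2.0*(-1.893 + 1.5595)
x^{k+1} = 0.5833
Step 2: z-update.
Minimize 3*z^2 - 11*z + (2.0/2)*(0.5833 - z - 1.5595)^2
FOC: (2*3 + 2.0)*z = 11 + 2.0*(0.5833 - 1.5595)
z^{k+1} = 1.1309
Step 3: u-update.
u^{k+1} = -1.5595 + 0.5833 - 1.1309 = -2.1072
Step 4: Primal residual = |0.5833 - 1.1309| = 0.5477


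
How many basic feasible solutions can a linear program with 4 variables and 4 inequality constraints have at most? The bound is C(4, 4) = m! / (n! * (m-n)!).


Each vertex corresponds to some choice of n active constraints out of m, so the number of vertices is at most C(m, n) = m! / (n!(m-n)!).
m = 4, n = 4
Numerator: 4 * 3 * 2 * 1
Denominator: 4! = 24
C(4, 4) = 1


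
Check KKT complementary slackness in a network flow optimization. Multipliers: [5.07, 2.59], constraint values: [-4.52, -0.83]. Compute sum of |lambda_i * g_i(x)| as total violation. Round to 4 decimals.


KKT complementary slackness check:
lambda_1 * g_1 = 5.07 * -4.52 = -22.9164
lambda_2 * g_2 = 2.59 * -0.83 = -2.1497
Total violation = 22.9164 + 2.1497 = 25.0661


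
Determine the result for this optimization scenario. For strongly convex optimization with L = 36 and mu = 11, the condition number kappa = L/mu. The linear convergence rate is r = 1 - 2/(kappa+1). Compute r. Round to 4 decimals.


Step 1: Compute the condition number.
kappa = L/mu = 36/11 = 3.2727
Step 2: Compute the convergence rate.
r = 1 - 2/(kappa + 1) = 1 - 2*mu/(L + mu) = (L - mu)/(L + mu) = 25/47 = 0.5319


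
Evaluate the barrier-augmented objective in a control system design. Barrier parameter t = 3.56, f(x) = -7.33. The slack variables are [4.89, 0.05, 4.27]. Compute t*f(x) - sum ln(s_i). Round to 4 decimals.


Step 1: Compute log-barrier.
ln values: [1.5872, -2.9957, 1.4516]
phi = -(1.5872 - 2.9957 + 1.4516) = -0.0431
Step 2: Compute augmented objective.
t*f(x) = 3.56*-7.33 = -26.0948
Total = -26.0948 - 0.0431 = -26.1379


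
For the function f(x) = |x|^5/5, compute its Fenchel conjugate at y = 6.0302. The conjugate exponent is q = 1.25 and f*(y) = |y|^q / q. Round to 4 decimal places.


The conjugate exponent q satisfies 1/p + 1/q = 1.
p = 5, so q = 5/(5 - 1) = 1.25
|y|^q = 6.0302^1.25 = 9.4496
f*(6.0302) = 9.4496 / 1.25 = 7.5597


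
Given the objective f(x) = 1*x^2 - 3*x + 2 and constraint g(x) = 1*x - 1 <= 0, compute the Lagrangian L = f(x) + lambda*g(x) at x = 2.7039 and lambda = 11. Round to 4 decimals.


Step 1: Evaluate f(x).
f(2.7039) = 1*2.7039^2 - 3*2.7039 + 2 = 1.1994
Step 2: Evaluate g(x).
g(2.7039) = 1*2.7039 - 1 = 1.7039
Step 3: Compute Lagrangian.
L = 1.1994 + 11*1.7039 = 19.9423


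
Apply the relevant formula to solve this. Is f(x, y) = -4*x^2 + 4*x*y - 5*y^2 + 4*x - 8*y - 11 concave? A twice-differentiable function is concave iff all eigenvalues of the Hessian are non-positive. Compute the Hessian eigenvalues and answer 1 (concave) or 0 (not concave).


The Hessian of f(x,y) = -4*x^2 + 4*x*y - 5*y^2 + 4*x - 8*y - 11 is:
H = [[-8, 4], [4, -10]]
Trace = -8 - 10 = -18
Determinant = -8*-10 - (4)^2 = 64
Discriminant = (-18)^2 - 4*64 = 68.0
Eigenvalues: lambda_1 = -13.1231, lambda_2 = -4.8769
The function is concave.

1


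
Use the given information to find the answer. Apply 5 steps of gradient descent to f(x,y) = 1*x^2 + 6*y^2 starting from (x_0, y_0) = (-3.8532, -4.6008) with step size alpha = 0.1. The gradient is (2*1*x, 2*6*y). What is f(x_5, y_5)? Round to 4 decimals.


Gradient descent on f(x,y) = 1*x^2 + 6*y^2.
Starting point: (-3.8532, -4.6008), alpha = 0.1
Step 1: grad_x = 2*1*-3.8532 = -7.7064, grad_y = 2*6*-4.6008 = -55.2096
  x_1 = -3.8532 - 0.1*-7.7064 = -3.0826
  y_1 = -4.6008 - 0.1*-55.2096 = 0.9202
Step 2: grad_x = 2*1*-3.0826 = -6.1651, grad_y = 2*6*0.9202 = 11.0419
  x_2 = -3.0826 - 0.1*-6.1651 = -2.466
  y_2 = 0.9202 - 0.1*11.0419 = -0.184
Step 3: grad_x = 2*1*-2.466 = -4.9321, grad_y = 2*6*-0.184 = -2.2084
  x_3 = -2.466 - 0.1*-4.9321 = -1.9728
  y_3 = -0.184 - 0.1*-2.2084 = 0.0368
Step 4: grad_x = 2*1*-1.9728 = -3.9457, grad_y = 2*6*0.0368 = 0.4417
  x_4 = -1.9728 - 0.1*-3.9457 = -1.5783
  y_4 = 0.0368 - 0.1*0.4417 = -0.0074
Step 5: grad_x = 2*1*-1.5783 = -3.1565, grad_y = 2*6*-0.0074 = -0.0883
  x_5 = -1.5783 - 0.1*-3.1565 = -1.2626
  y_5 = -0.0074 - 0.1*-0.0883 = 0.0015
f(-1.2626, 0.0015) = 1*(-1.2626)^2 + 6*0.0015^2 = 1.5942


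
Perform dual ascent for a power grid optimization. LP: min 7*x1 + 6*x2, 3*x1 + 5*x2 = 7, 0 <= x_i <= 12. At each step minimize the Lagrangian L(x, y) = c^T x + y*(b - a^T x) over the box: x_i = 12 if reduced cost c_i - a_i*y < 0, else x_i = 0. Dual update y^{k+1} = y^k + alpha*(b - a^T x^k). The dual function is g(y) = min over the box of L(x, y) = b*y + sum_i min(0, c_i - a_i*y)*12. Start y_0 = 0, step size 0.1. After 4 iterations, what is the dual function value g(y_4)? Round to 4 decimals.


Dual ascent for LP: min 7*x1 + 6*x2, 3*x1 + 5*x2 = 7, 0 <= x_i <= 12
Step 1: y^k = 0.0, reduced costs: (7.0, 6.0)
  x^k = (0.0, 0.0), subgradient = b - a^T x = 7.0
  y^{k+1} = 0.0 + 0.1*7.0 = 0.7
Step 2: y^k = 0.7, reduced costs: (4.9, 2.5)
  x^k = (0.0, 0.0), subgradient = b - a^T x = 7.0
  y^{k+1} = 0.7 + 0.1*7.0 = 1.4
Step 3: y^k = 1.4, reduced costs: (2.8, -1.0)
  x^k = (0.0, 12.0), subgradient = b - a^T x = -53.0
  y^{k+1} = 1.4 + 0.1*-53.0 = -3.9
Step 4: y^k = -3.9, reduced costs: (18.7, 25.5)
  x^k = (0.0, 0.0), subgradient = b - a^T x = 7.0
  y^{k+1} = -3.9 + 0.1*7.0 = -3.2
Dual objective at y_4 = -3.2: reduced costs (16.6, 22.0), box minimizer x = (0.0, 0.0)
g(y_4) = b*y + (c1 - a1*y)*x1 + (c2 - a2*y)*x2 = 7*(-3.2) + 16.6*0.0 + 22.0*0.0 = -22.4 + 0.0 + 0.0 = -22.4


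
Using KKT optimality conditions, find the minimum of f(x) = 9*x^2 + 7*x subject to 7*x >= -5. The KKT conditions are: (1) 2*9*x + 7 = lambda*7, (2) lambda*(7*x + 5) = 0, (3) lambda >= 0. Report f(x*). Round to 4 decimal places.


Step 1: Try lambda = 0 (constraint inactive).
Stationarity: 2*9*x + 7 = 0
x* = -7/(2*9) = -7/18 = -0.3889 (rounded; the exact value -7/18 is used below)
Check constraint: 7*-0.3889 = -2.7223 >= -5 -- satisfied.
Step 2: Compute optimal value.
f(x*) = 9*(-7/18)^2 + 7*(-7/18) = -1.3611


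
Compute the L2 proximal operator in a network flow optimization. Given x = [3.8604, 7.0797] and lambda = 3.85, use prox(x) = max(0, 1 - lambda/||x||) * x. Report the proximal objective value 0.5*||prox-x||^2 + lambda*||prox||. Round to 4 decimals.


Step 1: Compute ||x||.
||x|| = 8.0638
Step 2: Compute scaling factor.
scale = max(0, 1 - 3.85/8.0638) = 0.5226
Step 3: prox(x) = [2.0173, 3.6996]
||prox(x)|| = 4.2138
Step 4: Proximal objective.
0.5*||prox-x||^2 = 7.4113
lambda*||prox|| = 16.2231
Total = 23.6344


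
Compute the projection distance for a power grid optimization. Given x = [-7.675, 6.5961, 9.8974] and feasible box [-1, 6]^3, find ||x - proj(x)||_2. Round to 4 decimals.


Project each component onto [-1, 6].
clip(-7.675) = -1.0, clip(6.5961) = 6.0, clip(9.8974) = 6.0
Projection = [-1.0, 6.0, 6.0]
Squared diffs: [44.5556, 0.3553, 15.1897]
Distance = sqrt(60.1006) = 7.7525


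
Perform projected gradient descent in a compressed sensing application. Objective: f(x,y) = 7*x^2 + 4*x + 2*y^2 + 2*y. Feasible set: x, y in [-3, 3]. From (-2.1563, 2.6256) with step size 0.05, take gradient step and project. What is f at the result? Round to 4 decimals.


Step 1: Compute gradient at (-2.1563, 2.6256).
grad_x = 2*7*-2.1563 + 4 = -26.1882
grad_y = 2*2*2.6256 + 2 = 12.5024
Step 2: Gradient step.
x_raw = -2.1563 - 0.05*-26.1882 = -0.8469
y_raw = 2.6256 - 0.05*12.5024 = 2.0005
Step 3: Project onto [-3, 3].
x_proj = clip(-0.8469) = -0.8469
y_proj = clip(2.0005) = 2.0005
Step 4: Evaluate f.
f(-0.8469, 2.0005) = 13.6378


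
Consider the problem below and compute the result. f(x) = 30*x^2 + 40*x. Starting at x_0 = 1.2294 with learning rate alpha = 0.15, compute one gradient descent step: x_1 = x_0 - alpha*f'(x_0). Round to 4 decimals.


We compute the gradient at x_0 and apply the update.
f'(x) = 60*x + 40
f'(1.2294) = 60*1.2294 + 40 = 113.764
x_1 = 1.2294 - 0.15*113.764 = -15.8352


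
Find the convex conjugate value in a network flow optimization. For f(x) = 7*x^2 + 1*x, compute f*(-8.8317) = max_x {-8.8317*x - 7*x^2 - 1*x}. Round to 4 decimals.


f*(y) = sup_x {y*x - a*x^2 - b*x} = sup_x {(y-b)*x - a*x^2}
FOC: (y - b) - 2a*x = 0 => x* = (y - b)/(2a)
x* = (-8.8317 - 1)/(2*7) = -0.7023
f*(-8.8317) = (y-b)^2/(4a) = (-8.8317 - 1)^2/(4*7)
= 96.6623/28 = 3.4522


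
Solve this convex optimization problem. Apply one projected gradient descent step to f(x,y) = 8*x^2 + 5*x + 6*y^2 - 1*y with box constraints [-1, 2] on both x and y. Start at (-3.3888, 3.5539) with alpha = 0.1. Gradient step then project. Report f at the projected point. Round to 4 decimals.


Step 1: Compute gradient at (-3.3888, 3.5539).
grad_x = 2*8*-3.3888 + 5 = -49.2208
grad_y = 2*6*3.5539 - 1 = 41.6468
Step 2: Gradient step.
x_raw = -3.3888 - 0.1*-49.2208 = 1.5333
y_raw = 3.5539 - 0.1*41.6468 = -0.6108
Step 3: Project onto [-1, 2].
x_proj = clip(1.5333) = 1.5333
y_proj = clip(-0.6108) = -0.6108
Step 4: Evaluate f.
f(1.5333, -0.6108) = 29.3231


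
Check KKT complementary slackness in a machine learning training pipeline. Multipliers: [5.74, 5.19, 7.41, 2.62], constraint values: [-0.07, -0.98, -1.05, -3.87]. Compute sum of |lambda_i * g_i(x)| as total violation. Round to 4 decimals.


KKT complementary slackness check:
lambda_1 * g_1 = 5.74 * -0.07 = -0.4018
lambda_2 * g_2 = 5.19 * -0.98 = -5.0862
lambda_3 * g_3 = 7.41 * -1.05 = -7.7805
lambda_4 * g_4 = 2.62 * -3.87 = -10.1394
Total violation = 0.4018 + 5.0862 + 7.7805 + 10.1394 = 23.4079


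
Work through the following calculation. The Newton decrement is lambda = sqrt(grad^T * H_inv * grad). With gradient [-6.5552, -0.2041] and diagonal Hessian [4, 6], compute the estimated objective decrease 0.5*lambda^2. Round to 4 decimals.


Step 1: H is diagonal, so H^(-1) * g = [-1.6388, -0.034].
Step 2: g^T H^(-1) g = sum_i g_i^2 / H_ii
  = (-6.5552)^2/4 + (-0.2041)^2/6
  = 10.7427 + 0.0069 = 10.7496
Step 3: Objective decrease = 0.5 * g^T H^(-1) g = 5.3748


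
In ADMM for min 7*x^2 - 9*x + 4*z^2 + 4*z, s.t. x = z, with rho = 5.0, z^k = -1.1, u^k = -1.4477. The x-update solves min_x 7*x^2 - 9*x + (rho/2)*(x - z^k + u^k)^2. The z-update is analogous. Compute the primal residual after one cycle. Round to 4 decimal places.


ADMM iteration with rho = 5.0, z^k = -1.1, u^k = -1.4477
Step 1: x-update.
Minimize 7*x^2 - 9*x + (5.0/2)*(x + 1.1 - 1.4477)^2
FOC: (2*7 + 5.0)*x = 9 + 5.0*(-1.1 + 1.4477)
x^{k+1} = 0.5652
Step 2: z-update.
Minimize 4*z^2 + 4*z + (5.0/2)*(0.5652 - z - 1.4477)^2
FOC: (2*4 + 5.0)*z = -4 + 5.0*(0.5652 - 1.4477)
z^{k+1} = -0.6471
Step 3: u-update.
u^{k+1} = -1.4477 + 0.5652 + 0.6471 = -0.2354
Step 4: Primal residual = |0.5652 + 0.6471| = 1.2123


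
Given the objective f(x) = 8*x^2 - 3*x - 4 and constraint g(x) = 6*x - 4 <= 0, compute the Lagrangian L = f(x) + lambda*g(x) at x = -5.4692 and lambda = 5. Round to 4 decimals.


Step 1: Evaluate f(x).
f(-5.4692) = 8*(-5.4692)^2 - 3*(-5.4692) - 4 = 251.7048
Step 2: Evaluate g(x).
g(-5.4692) = 6*-5.4692 - 4 = -36.8152
Step 3: Compute Lagrangian.
L = 251.7048 + 5*-36.8152 = 67.6288


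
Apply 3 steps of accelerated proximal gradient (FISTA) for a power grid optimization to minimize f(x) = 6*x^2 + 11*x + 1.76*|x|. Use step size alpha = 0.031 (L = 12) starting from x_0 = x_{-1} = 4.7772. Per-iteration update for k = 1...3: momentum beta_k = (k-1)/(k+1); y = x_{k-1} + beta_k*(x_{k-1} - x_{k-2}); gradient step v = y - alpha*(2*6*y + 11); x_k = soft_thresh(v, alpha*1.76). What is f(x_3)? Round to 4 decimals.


FISTA on f(x) = 6*x^2 + 11*x + 1.76*|x|
L = 12, alpha = 0.031
Iteration 1: beta = 0.0, y = 4.7772 + 0.0*(4.7772 - 4.7772) = 4.7772
  grad(y) = 68.3264, v = y - alpha*grad = 2.6591
  prox(v) = soft_thresh(2.6591, 0.0546) = 2.6045
Iteration 2: beta = 0.3333, y = 2.6045 + 0.3333*(2.6045 - 4.7772) = 1.8803
  grad(y) = 33.5635, v = y - alpha*grad = 0.8398
  prox(v) = soft_thresh(0.8398, 0.0546) = 0.7853
Iteration 3: beta = 0.5, y = 0.7853 + 0.5*(0.7853 - 2.6045) = -0.1244
  grad(y) = 9.5077, v = y - alpha*grad = -0.4191
  prox(v) = soft_thresh(-0.4191, 0.0546) = -0.3645
f(x_3) = 6*(-0.3645)^2 + 11*(-0.3645) + 1.76*|-0.3645| = -2.571
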